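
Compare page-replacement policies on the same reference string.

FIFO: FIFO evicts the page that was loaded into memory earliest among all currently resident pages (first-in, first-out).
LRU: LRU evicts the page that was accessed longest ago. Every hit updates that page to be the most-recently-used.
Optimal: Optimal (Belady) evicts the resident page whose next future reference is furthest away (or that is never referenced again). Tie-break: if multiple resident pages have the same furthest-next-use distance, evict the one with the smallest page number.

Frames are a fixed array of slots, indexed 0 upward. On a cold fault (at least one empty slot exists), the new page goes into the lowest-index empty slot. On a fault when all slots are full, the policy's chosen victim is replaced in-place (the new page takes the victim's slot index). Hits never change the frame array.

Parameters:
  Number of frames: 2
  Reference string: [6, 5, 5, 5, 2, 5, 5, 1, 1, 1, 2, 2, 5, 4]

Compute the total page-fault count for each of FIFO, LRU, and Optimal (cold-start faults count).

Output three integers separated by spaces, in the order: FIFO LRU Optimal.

--- FIFO ---
  step 0: ref 6 -> FAULT, frames=[6,-] (faults so far: 1)
  step 1: ref 5 -> FAULT, frames=[6,5] (faults so far: 2)
  step 2: ref 5 -> HIT, frames=[6,5] (faults so far: 2)
  step 3: ref 5 -> HIT, frames=[6,5] (faults so far: 2)
  step 4: ref 2 -> FAULT, evict 6, frames=[2,5] (faults so far: 3)
  step 5: ref 5 -> HIT, frames=[2,5] (faults so far: 3)
  step 6: ref 5 -> HIT, frames=[2,5] (faults so far: 3)
  step 7: ref 1 -> FAULT, evict 5, frames=[2,1] (faults so far: 4)
  step 8: ref 1 -> HIT, frames=[2,1] (faults so far: 4)
  step 9: ref 1 -> HIT, frames=[2,1] (faults so far: 4)
  step 10: ref 2 -> HIT, frames=[2,1] (faults so far: 4)
  step 11: ref 2 -> HIT, frames=[2,1] (faults so far: 4)
  step 12: ref 5 -> FAULT, evict 2, frames=[5,1] (faults so far: 5)
  step 13: ref 4 -> FAULT, evict 1, frames=[5,4] (faults so far: 6)
  FIFO total faults: 6
--- LRU ---
  step 0: ref 6 -> FAULT, frames=[6,-] (faults so far: 1)
  step 1: ref 5 -> FAULT, frames=[6,5] (faults so far: 2)
  step 2: ref 5 -> HIT, frames=[6,5] (faults so far: 2)
  step 3: ref 5 -> HIT, frames=[6,5] (faults so far: 2)
  step 4: ref 2 -> FAULT, evict 6, frames=[2,5] (faults so far: 3)
  step 5: ref 5 -> HIT, frames=[2,5] (faults so far: 3)
  step 6: ref 5 -> HIT, frames=[2,5] (faults so far: 3)
  step 7: ref 1 -> FAULT, evict 2, frames=[1,5] (faults so far: 4)
  step 8: ref 1 -> HIT, frames=[1,5] (faults so far: 4)
  step 9: ref 1 -> HIT, frames=[1,5] (faults so far: 4)
  step 10: ref 2 -> FAULT, evict 5, frames=[1,2] (faults so far: 5)
  step 11: ref 2 -> HIT, frames=[1,2] (faults so far: 5)
  step 12: ref 5 -> FAULT, evict 1, frames=[5,2] (faults so far: 6)
  step 13: ref 4 -> FAULT, evict 2, frames=[5,4] (faults so far: 7)
  LRU total faults: 7
--- Optimal ---
  step 0: ref 6 -> FAULT, frames=[6,-] (faults so far: 1)
  step 1: ref 5 -> FAULT, frames=[6,5] (faults so far: 2)
  step 2: ref 5 -> HIT, frames=[6,5] (faults so far: 2)
  step 3: ref 5 -> HIT, frames=[6,5] (faults so far: 2)
  step 4: ref 2 -> FAULT, evict 6, frames=[2,5] (faults so far: 3)
  step 5: ref 5 -> HIT, frames=[2,5] (faults so far: 3)
  step 6: ref 5 -> HIT, frames=[2,5] (faults so far: 3)
  step 7: ref 1 -> FAULT, evict 5, frames=[2,1] (faults so far: 4)
  step 8: ref 1 -> HIT, frames=[2,1] (faults so far: 4)
  step 9: ref 1 -> HIT, frames=[2,1] (faults so far: 4)
  step 10: ref 2 -> HIT, frames=[2,1] (faults so far: 4)
  step 11: ref 2 -> HIT, frames=[2,1] (faults so far: 4)
  step 12: ref 5 -> FAULT, evict 1, frames=[2,5] (faults so far: 5)
  step 13: ref 4 -> FAULT, evict 2, frames=[4,5] (faults so far: 6)
  Optimal total faults: 6

Answer: 6 7 6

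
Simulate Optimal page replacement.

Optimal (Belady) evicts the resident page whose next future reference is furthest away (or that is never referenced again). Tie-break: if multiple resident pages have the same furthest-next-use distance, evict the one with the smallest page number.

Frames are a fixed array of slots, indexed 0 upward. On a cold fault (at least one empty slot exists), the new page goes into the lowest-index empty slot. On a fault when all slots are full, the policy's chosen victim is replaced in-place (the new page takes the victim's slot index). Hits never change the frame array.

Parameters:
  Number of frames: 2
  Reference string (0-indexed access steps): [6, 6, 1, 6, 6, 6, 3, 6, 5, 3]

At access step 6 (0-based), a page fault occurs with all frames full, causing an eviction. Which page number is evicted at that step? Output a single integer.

Answer: 1

Derivation:
Step 0: ref 6 -> FAULT, frames=[6,-]
Step 1: ref 6 -> HIT, frames=[6,-]
Step 2: ref 1 -> FAULT, frames=[6,1]
Step 3: ref 6 -> HIT, frames=[6,1]
Step 4: ref 6 -> HIT, frames=[6,1]
Step 5: ref 6 -> HIT, frames=[6,1]
Step 6: ref 3 -> FAULT, evict 1, frames=[6,3]
At step 6: evicted page 1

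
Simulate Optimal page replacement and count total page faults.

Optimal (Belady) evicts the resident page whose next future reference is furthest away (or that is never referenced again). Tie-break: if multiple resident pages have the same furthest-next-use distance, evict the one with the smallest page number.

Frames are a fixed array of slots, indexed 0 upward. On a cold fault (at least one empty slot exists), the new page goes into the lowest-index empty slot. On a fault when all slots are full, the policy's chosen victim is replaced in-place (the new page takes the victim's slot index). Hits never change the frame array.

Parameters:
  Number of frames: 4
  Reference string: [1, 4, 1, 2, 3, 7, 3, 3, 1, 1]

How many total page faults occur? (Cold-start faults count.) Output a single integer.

Answer: 5

Derivation:
Step 0: ref 1 → FAULT, frames=[1,-,-,-]
Step 1: ref 4 → FAULT, frames=[1,4,-,-]
Step 2: ref 1 → HIT, frames=[1,4,-,-]
Step 3: ref 2 → FAULT, frames=[1,4,2,-]
Step 4: ref 3 → FAULT, frames=[1,4,2,3]
Step 5: ref 7 → FAULT (evict 2), frames=[1,4,7,3]
Step 6: ref 3 → HIT, frames=[1,4,7,3]
Step 7: ref 3 → HIT, frames=[1,4,7,3]
Step 8: ref 1 → HIT, frames=[1,4,7,3]
Step 9: ref 1 → HIT, frames=[1,4,7,3]
Total faults: 5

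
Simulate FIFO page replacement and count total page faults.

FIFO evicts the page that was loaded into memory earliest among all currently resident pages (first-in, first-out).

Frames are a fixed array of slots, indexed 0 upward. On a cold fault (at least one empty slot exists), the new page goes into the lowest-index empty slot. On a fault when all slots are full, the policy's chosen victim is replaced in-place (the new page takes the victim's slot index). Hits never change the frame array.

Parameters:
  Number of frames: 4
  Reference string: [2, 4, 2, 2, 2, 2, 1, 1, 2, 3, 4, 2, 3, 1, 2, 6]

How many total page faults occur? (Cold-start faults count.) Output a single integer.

Answer: 5

Derivation:
Step 0: ref 2 → FAULT, frames=[2,-,-,-]
Step 1: ref 4 → FAULT, frames=[2,4,-,-]
Step 2: ref 2 → HIT, frames=[2,4,-,-]
Step 3: ref 2 → HIT, frames=[2,4,-,-]
Step 4: ref 2 → HIT, frames=[2,4,-,-]
Step 5: ref 2 → HIT, frames=[2,4,-,-]
Step 6: ref 1 → FAULT, frames=[2,4,1,-]
Step 7: ref 1 → HIT, frames=[2,4,1,-]
Step 8: ref 2 → HIT, frames=[2,4,1,-]
Step 9: ref 3 → FAULT, frames=[2,4,1,3]
Step 10: ref 4 → HIT, frames=[2,4,1,3]
Step 11: ref 2 → HIT, frames=[2,4,1,3]
Step 12: ref 3 → HIT, frames=[2,4,1,3]
Step 13: ref 1 → HIT, frames=[2,4,1,3]
Step 14: ref 2 → HIT, frames=[2,4,1,3]
Step 15: ref 6 → FAULT (evict 2), frames=[6,4,1,3]
Total faults: 5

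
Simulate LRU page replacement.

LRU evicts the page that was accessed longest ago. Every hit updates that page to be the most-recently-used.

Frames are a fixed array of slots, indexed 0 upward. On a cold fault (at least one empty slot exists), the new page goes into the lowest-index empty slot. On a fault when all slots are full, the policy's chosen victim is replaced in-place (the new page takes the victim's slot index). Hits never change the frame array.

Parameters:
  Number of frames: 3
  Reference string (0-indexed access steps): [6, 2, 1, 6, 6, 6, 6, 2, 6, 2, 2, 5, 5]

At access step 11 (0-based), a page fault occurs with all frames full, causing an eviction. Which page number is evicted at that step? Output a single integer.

Answer: 1

Derivation:
Step 0: ref 6 -> FAULT, frames=[6,-,-]
Step 1: ref 2 -> FAULT, frames=[6,2,-]
Step 2: ref 1 -> FAULT, frames=[6,2,1]
Step 3: ref 6 -> HIT, frames=[6,2,1]
Step 4: ref 6 -> HIT, frames=[6,2,1]
Step 5: ref 6 -> HIT, frames=[6,2,1]
Step 6: ref 6 -> HIT, frames=[6,2,1]
Step 7: ref 2 -> HIT, frames=[6,2,1]
Step 8: ref 6 -> HIT, frames=[6,2,1]
Step 9: ref 2 -> HIT, frames=[6,2,1]
Step 10: ref 2 -> HIT, frames=[6,2,1]
Step 11: ref 5 -> FAULT, evict 1, frames=[6,2,5]
At step 11: evicted page 1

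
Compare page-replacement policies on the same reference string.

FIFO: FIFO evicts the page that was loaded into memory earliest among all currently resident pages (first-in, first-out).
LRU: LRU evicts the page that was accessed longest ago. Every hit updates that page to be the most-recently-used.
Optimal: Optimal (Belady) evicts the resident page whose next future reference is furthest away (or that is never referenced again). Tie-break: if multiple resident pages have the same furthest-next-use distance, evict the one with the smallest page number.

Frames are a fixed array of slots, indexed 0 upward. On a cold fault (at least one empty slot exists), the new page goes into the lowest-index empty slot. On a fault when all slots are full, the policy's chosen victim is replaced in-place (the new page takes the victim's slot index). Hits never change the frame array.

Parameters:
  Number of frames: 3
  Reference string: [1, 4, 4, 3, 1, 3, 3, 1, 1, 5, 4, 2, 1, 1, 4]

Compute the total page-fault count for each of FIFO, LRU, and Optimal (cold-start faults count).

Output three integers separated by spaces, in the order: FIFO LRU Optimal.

--- FIFO ---
  step 0: ref 1 -> FAULT, frames=[1,-,-] (faults so far: 1)
  step 1: ref 4 -> FAULT, frames=[1,4,-] (faults so far: 2)
  step 2: ref 4 -> HIT, frames=[1,4,-] (faults so far: 2)
  step 3: ref 3 -> FAULT, frames=[1,4,3] (faults so far: 3)
  step 4: ref 1 -> HIT, frames=[1,4,3] (faults so far: 3)
  step 5: ref 3 -> HIT, frames=[1,4,3] (faults so far: 3)
  step 6: ref 3 -> HIT, frames=[1,4,3] (faults so far: 3)
  step 7: ref 1 -> HIT, frames=[1,4,3] (faults so far: 3)
  step 8: ref 1 -> HIT, frames=[1,4,3] (faults so far: 3)
  step 9: ref 5 -> FAULT, evict 1, frames=[5,4,3] (faults so far: 4)
  step 10: ref 4 -> HIT, frames=[5,4,3] (faults so far: 4)
  step 11: ref 2 -> FAULT, evict 4, frames=[5,2,3] (faults so far: 5)
  step 12: ref 1 -> FAULT, evict 3, frames=[5,2,1] (faults so far: 6)
  step 13: ref 1 -> HIT, frames=[5,2,1] (faults so far: 6)
  step 14: ref 4 -> FAULT, evict 5, frames=[4,2,1] (faults so far: 7)
  FIFO total faults: 7
--- LRU ---
  step 0: ref 1 -> FAULT, frames=[1,-,-] (faults so far: 1)
  step 1: ref 4 -> FAULT, frames=[1,4,-] (faults so far: 2)
  step 2: ref 4 -> HIT, frames=[1,4,-] (faults so far: 2)
  step 3: ref 3 -> FAULT, frames=[1,4,3] (faults so far: 3)
  step 4: ref 1 -> HIT, frames=[1,4,3] (faults so far: 3)
  step 5: ref 3 -> HIT, frames=[1,4,3] (faults so far: 3)
  step 6: ref 3 -> HIT, frames=[1,4,3] (faults so far: 3)
  step 7: ref 1 -> HIT, frames=[1,4,3] (faults so far: 3)
  step 8: ref 1 -> HIT, frames=[1,4,3] (faults so far: 3)
  step 9: ref 5 -> FAULT, evict 4, frames=[1,5,3] (faults so far: 4)
  step 10: ref 4 -> FAULT, evict 3, frames=[1,5,4] (faults so far: 5)
  step 11: ref 2 -> FAULT, evict 1, frames=[2,5,4] (faults so far: 6)
  step 12: ref 1 -> FAULT, evict 5, frames=[2,1,4] (faults so far: 7)
  step 13: ref 1 -> HIT, frames=[2,1,4] (faults so far: 7)
  step 14: ref 4 -> HIT, frames=[2,1,4] (faults so far: 7)
  LRU total faults: 7
--- Optimal ---
  step 0: ref 1 -> FAULT, frames=[1,-,-] (faults so far: 1)
  step 1: ref 4 -> FAULT, frames=[1,4,-] (faults so far: 2)
  step 2: ref 4 -> HIT, frames=[1,4,-] (faults so far: 2)
  step 3: ref 3 -> FAULT, frames=[1,4,3] (faults so far: 3)
  step 4: ref 1 -> HIT, frames=[1,4,3] (faults so far: 3)
  step 5: ref 3 -> HIT, frames=[1,4,3] (faults so far: 3)
  step 6: ref 3 -> HIT, frames=[1,4,3] (faults so far: 3)
  step 7: ref 1 -> HIT, frames=[1,4,3] (faults so far: 3)
  step 8: ref 1 -> HIT, frames=[1,4,3] (faults so far: 3)
  step 9: ref 5 -> FAULT, evict 3, frames=[1,4,5] (faults so far: 4)
  step 10: ref 4 -> HIT, frames=[1,4,5] (faults so far: 4)
  step 11: ref 2 -> FAULT, evict 5, frames=[1,4,2] (faults so far: 5)
  step 12: ref 1 -> HIT, frames=[1,4,2] (faults so far: 5)
  step 13: ref 1 -> HIT, frames=[1,4,2] (faults so far: 5)
  step 14: ref 4 -> HIT, frames=[1,4,2] (faults so far: 5)
  Optimal total faults: 5

Answer: 7 7 5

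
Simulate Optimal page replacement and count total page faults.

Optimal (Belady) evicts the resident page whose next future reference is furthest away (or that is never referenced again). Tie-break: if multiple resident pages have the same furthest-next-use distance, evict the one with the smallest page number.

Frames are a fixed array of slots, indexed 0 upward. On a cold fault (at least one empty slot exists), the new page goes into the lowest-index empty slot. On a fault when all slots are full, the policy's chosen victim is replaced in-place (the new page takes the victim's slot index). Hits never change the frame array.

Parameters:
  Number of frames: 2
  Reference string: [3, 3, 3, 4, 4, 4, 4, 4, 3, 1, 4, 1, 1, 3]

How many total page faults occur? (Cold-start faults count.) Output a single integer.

Answer: 4

Derivation:
Step 0: ref 3 → FAULT, frames=[3,-]
Step 1: ref 3 → HIT, frames=[3,-]
Step 2: ref 3 → HIT, frames=[3,-]
Step 3: ref 4 → FAULT, frames=[3,4]
Step 4: ref 4 → HIT, frames=[3,4]
Step 5: ref 4 → HIT, frames=[3,4]
Step 6: ref 4 → HIT, frames=[3,4]
Step 7: ref 4 → HIT, frames=[3,4]
Step 8: ref 3 → HIT, frames=[3,4]
Step 9: ref 1 → FAULT (evict 3), frames=[1,4]
Step 10: ref 4 → HIT, frames=[1,4]
Step 11: ref 1 → HIT, frames=[1,4]
Step 12: ref 1 → HIT, frames=[1,4]
Step 13: ref 3 → FAULT (evict 1), frames=[3,4]
Total faults: 4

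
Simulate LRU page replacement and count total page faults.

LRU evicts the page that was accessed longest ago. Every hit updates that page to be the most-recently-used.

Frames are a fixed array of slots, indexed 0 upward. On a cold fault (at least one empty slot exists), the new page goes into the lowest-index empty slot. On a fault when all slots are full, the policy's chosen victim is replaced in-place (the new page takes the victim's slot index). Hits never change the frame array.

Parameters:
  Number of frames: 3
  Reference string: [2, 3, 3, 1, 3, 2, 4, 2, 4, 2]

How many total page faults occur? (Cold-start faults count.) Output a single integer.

Step 0: ref 2 → FAULT, frames=[2,-,-]
Step 1: ref 3 → FAULT, frames=[2,3,-]
Step 2: ref 3 → HIT, frames=[2,3,-]
Step 3: ref 1 → FAULT, frames=[2,3,1]
Step 4: ref 3 → HIT, frames=[2,3,1]
Step 5: ref 2 → HIT, frames=[2,3,1]
Step 6: ref 4 → FAULT (evict 1), frames=[2,3,4]
Step 7: ref 2 → HIT, frames=[2,3,4]
Step 8: ref 4 → HIT, frames=[2,3,4]
Step 9: ref 2 → HIT, frames=[2,3,4]
Total faults: 4

Answer: 4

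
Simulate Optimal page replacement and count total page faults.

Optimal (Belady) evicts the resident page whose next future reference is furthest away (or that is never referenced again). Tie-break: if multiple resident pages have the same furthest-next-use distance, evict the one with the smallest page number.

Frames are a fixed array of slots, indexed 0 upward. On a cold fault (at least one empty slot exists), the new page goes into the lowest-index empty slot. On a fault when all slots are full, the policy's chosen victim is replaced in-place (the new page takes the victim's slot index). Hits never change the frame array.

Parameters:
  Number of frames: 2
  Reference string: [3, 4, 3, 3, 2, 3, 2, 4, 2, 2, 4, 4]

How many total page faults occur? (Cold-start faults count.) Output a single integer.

Answer: 4

Derivation:
Step 0: ref 3 → FAULT, frames=[3,-]
Step 1: ref 4 → FAULT, frames=[3,4]
Step 2: ref 3 → HIT, frames=[3,4]
Step 3: ref 3 → HIT, frames=[3,4]
Step 4: ref 2 → FAULT (evict 4), frames=[3,2]
Step 5: ref 3 → HIT, frames=[3,2]
Step 6: ref 2 → HIT, frames=[3,2]
Step 7: ref 4 → FAULT (evict 3), frames=[4,2]
Step 8: ref 2 → HIT, frames=[4,2]
Step 9: ref 2 → HIT, frames=[4,2]
Step 10: ref 4 → HIT, frames=[4,2]
Step 11: ref 4 → HIT, frames=[4,2]
Total faults: 4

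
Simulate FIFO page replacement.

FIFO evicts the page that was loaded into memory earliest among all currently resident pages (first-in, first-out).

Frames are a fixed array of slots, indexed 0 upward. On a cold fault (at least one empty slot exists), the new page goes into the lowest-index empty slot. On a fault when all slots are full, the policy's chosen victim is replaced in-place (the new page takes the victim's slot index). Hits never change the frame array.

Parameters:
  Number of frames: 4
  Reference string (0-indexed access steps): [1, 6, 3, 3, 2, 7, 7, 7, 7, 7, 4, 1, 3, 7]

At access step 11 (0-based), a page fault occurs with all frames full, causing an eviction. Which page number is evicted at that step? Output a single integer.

Step 0: ref 1 -> FAULT, frames=[1,-,-,-]
Step 1: ref 6 -> FAULT, frames=[1,6,-,-]
Step 2: ref 3 -> FAULT, frames=[1,6,3,-]
Step 3: ref 3 -> HIT, frames=[1,6,3,-]
Step 4: ref 2 -> FAULT, frames=[1,6,3,2]
Step 5: ref 7 -> FAULT, evict 1, frames=[7,6,3,2]
Step 6: ref 7 -> HIT, frames=[7,6,3,2]
Step 7: ref 7 -> HIT, frames=[7,6,3,2]
Step 8: ref 7 -> HIT, frames=[7,6,3,2]
Step 9: ref 7 -> HIT, frames=[7,6,3,2]
Step 10: ref 4 -> FAULT, evict 6, frames=[7,4,3,2]
Step 11: ref 1 -> FAULT, evict 3, frames=[7,4,1,2]
At step 11: evicted page 3

Answer: 3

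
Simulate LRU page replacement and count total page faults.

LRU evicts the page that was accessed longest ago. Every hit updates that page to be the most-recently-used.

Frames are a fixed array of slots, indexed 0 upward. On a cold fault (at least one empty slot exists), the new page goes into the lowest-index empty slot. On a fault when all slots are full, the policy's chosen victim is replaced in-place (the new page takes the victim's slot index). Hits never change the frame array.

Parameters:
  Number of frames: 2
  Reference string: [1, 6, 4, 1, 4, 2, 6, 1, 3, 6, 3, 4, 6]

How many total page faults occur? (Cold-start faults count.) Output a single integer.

Step 0: ref 1 → FAULT, frames=[1,-]
Step 1: ref 6 → FAULT, frames=[1,6]
Step 2: ref 4 → FAULT (evict 1), frames=[4,6]
Step 3: ref 1 → FAULT (evict 6), frames=[4,1]
Step 4: ref 4 → HIT, frames=[4,1]
Step 5: ref 2 → FAULT (evict 1), frames=[4,2]
Step 6: ref 6 → FAULT (evict 4), frames=[6,2]
Step 7: ref 1 → FAULT (evict 2), frames=[6,1]
Step 8: ref 3 → FAULT (evict 6), frames=[3,1]
Step 9: ref 6 → FAULT (evict 1), frames=[3,6]
Step 10: ref 3 → HIT, frames=[3,6]
Step 11: ref 4 → FAULT (evict 6), frames=[3,4]
Step 12: ref 6 → FAULT (evict 3), frames=[6,4]
Total faults: 11

Answer: 11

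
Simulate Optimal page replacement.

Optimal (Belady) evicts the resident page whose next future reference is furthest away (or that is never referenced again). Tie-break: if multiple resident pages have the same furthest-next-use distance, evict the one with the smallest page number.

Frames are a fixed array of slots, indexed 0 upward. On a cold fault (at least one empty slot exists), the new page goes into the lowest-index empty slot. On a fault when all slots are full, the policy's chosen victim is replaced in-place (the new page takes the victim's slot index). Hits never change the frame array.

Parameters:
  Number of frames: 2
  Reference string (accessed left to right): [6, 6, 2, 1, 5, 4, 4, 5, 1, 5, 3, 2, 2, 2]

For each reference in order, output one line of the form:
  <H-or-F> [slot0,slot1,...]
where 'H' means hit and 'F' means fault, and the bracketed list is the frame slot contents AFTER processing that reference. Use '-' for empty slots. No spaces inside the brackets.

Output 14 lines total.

F [6,-]
H [6,-]
F [6,2]
F [1,2]
F [1,5]
F [4,5]
H [4,5]
H [4,5]
F [1,5]
H [1,5]
F [3,5]
F [2,5]
H [2,5]
H [2,5]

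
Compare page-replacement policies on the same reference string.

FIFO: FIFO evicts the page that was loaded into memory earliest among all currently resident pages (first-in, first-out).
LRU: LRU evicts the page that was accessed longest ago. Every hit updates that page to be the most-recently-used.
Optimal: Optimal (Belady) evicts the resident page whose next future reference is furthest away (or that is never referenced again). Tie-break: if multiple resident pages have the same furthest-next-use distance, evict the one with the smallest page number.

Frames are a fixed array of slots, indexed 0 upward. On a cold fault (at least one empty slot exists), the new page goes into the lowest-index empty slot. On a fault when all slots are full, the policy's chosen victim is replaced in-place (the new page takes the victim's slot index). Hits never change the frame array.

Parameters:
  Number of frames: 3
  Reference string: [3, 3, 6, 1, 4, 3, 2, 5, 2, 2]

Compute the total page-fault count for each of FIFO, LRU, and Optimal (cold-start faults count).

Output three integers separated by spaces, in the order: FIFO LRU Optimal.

Answer: 7 7 6

Derivation:
--- FIFO ---
  step 0: ref 3 -> FAULT, frames=[3,-,-] (faults so far: 1)
  step 1: ref 3 -> HIT, frames=[3,-,-] (faults so far: 1)
  step 2: ref 6 -> FAULT, frames=[3,6,-] (faults so far: 2)
  step 3: ref 1 -> FAULT, frames=[3,6,1] (faults so far: 3)
  step 4: ref 4 -> FAULT, evict 3, frames=[4,6,1] (faults so far: 4)
  step 5: ref 3 -> FAULT, evict 6, frames=[4,3,1] (faults so far: 5)
  step 6: ref 2 -> FAULT, evict 1, frames=[4,3,2] (faults so far: 6)
  step 7: ref 5 -> FAULT, evict 4, frames=[5,3,2] (faults so far: 7)
  step 8: ref 2 -> HIT, frames=[5,3,2] (faults so far: 7)
  step 9: ref 2 -> HIT, frames=[5,3,2] (faults so far: 7)
  FIFO total faults: 7
--- LRU ---
  step 0: ref 3 -> FAULT, frames=[3,-,-] (faults so far: 1)
  step 1: ref 3 -> HIT, frames=[3,-,-] (faults so far: 1)
  step 2: ref 6 -> FAULT, frames=[3,6,-] (faults so far: 2)
  step 3: ref 1 -> FAULT, frames=[3,6,1] (faults so far: 3)
  step 4: ref 4 -> FAULT, evict 3, frames=[4,6,1] (faults so far: 4)
  step 5: ref 3 -> FAULT, evict 6, frames=[4,3,1] (faults so far: 5)
  step 6: ref 2 -> FAULT, evict 1, frames=[4,3,2] (faults so far: 6)
  step 7: ref 5 -> FAULT, evict 4, frames=[5,3,2] (faults so far: 7)
  step 8: ref 2 -> HIT, frames=[5,3,2] (faults so far: 7)
  step 9: ref 2 -> HIT, frames=[5,3,2] (faults so far: 7)
  LRU total faults: 7
--- Optimal ---
  step 0: ref 3 -> FAULT, frames=[3,-,-] (faults so far: 1)
  step 1: ref 3 -> HIT, frames=[3,-,-] (faults so far: 1)
  step 2: ref 6 -> FAULT, frames=[3,6,-] (faults so far: 2)
  step 3: ref 1 -> FAULT, frames=[3,6,1] (faults so far: 3)
  step 4: ref 4 -> FAULT, evict 1, frames=[3,6,4] (faults so far: 4)
  step 5: ref 3 -> HIT, frames=[3,6,4] (faults so far: 4)
  step 6: ref 2 -> FAULT, evict 3, frames=[2,6,4] (faults so far: 5)
  step 7: ref 5 -> FAULT, evict 4, frames=[2,6,5] (faults so far: 6)
  step 8: ref 2 -> HIT, frames=[2,6,5] (faults so far: 6)
  step 9: ref 2 -> HIT, frames=[2,6,5] (faults so far: 6)
  Optimal total faults: 6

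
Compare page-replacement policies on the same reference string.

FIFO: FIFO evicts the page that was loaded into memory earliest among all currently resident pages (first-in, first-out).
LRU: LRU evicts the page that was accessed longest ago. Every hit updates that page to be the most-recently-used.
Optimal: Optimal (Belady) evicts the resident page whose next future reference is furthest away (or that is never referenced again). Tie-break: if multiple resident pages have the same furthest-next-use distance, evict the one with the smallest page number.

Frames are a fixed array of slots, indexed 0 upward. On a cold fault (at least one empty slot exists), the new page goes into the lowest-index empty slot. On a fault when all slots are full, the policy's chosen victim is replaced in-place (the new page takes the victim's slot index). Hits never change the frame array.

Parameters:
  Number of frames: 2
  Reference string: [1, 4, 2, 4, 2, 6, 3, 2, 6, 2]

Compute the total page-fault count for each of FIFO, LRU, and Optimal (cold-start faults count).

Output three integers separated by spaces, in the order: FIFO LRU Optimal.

Answer: 7 7 6

Derivation:
--- FIFO ---
  step 0: ref 1 -> FAULT, frames=[1,-] (faults so far: 1)
  step 1: ref 4 -> FAULT, frames=[1,4] (faults so far: 2)
  step 2: ref 2 -> FAULT, evict 1, frames=[2,4] (faults so far: 3)
  step 3: ref 4 -> HIT, frames=[2,4] (faults so far: 3)
  step 4: ref 2 -> HIT, frames=[2,4] (faults so far: 3)
  step 5: ref 6 -> FAULT, evict 4, frames=[2,6] (faults so far: 4)
  step 6: ref 3 -> FAULT, evict 2, frames=[3,6] (faults so far: 5)
  step 7: ref 2 -> FAULT, evict 6, frames=[3,2] (faults so far: 6)
  step 8: ref 6 -> FAULT, evict 3, frames=[6,2] (faults so far: 7)
  step 9: ref 2 -> HIT, frames=[6,2] (faults so far: 7)
  FIFO total faults: 7
--- LRU ---
  step 0: ref 1 -> FAULT, frames=[1,-] (faults so far: 1)
  step 1: ref 4 -> FAULT, frames=[1,4] (faults so far: 2)
  step 2: ref 2 -> FAULT, evict 1, frames=[2,4] (faults so far: 3)
  step 3: ref 4 -> HIT, frames=[2,4] (faults so far: 3)
  step 4: ref 2 -> HIT, frames=[2,4] (faults so far: 3)
  step 5: ref 6 -> FAULT, evict 4, frames=[2,6] (faults so far: 4)
  step 6: ref 3 -> FAULT, evict 2, frames=[3,6] (faults so far: 5)
  step 7: ref 2 -> FAULT, evict 6, frames=[3,2] (faults so far: 6)
  step 8: ref 6 -> FAULT, evict 3, frames=[6,2] (faults so far: 7)
  step 9: ref 2 -> HIT, frames=[6,2] (faults so far: 7)
  LRU total faults: 7
--- Optimal ---
  step 0: ref 1 -> FAULT, frames=[1,-] (faults so far: 1)
  step 1: ref 4 -> FAULT, frames=[1,4] (faults so far: 2)
  step 2: ref 2 -> FAULT, evict 1, frames=[2,4] (faults so far: 3)
  step 3: ref 4 -> HIT, frames=[2,4] (faults so far: 3)
  step 4: ref 2 -> HIT, frames=[2,4] (faults so far: 3)
  step 5: ref 6 -> FAULT, evict 4, frames=[2,6] (faults so far: 4)
  step 6: ref 3 -> FAULT, evict 6, frames=[2,3] (faults so far: 5)
  step 7: ref 2 -> HIT, frames=[2,3] (faults so far: 5)
  step 8: ref 6 -> FAULT, evict 3, frames=[2,6] (faults so far: 6)
  step 9: ref 2 -> HIT, frames=[2,6] (faults so far: 6)
  Optimal total faults: 6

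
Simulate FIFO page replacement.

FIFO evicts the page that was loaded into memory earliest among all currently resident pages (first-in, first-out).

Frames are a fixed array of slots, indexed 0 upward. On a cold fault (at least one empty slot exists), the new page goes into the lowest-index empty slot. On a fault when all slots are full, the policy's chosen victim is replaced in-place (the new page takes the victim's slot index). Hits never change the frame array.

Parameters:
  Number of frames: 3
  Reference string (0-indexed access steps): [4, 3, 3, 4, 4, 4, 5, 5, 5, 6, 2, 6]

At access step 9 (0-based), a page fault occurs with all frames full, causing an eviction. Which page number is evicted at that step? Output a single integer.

Step 0: ref 4 -> FAULT, frames=[4,-,-]
Step 1: ref 3 -> FAULT, frames=[4,3,-]
Step 2: ref 3 -> HIT, frames=[4,3,-]
Step 3: ref 4 -> HIT, frames=[4,3,-]
Step 4: ref 4 -> HIT, frames=[4,3,-]
Step 5: ref 4 -> HIT, frames=[4,3,-]
Step 6: ref 5 -> FAULT, frames=[4,3,5]
Step 7: ref 5 -> HIT, frames=[4,3,5]
Step 8: ref 5 -> HIT, frames=[4,3,5]
Step 9: ref 6 -> FAULT, evict 4, frames=[6,3,5]
At step 9: evicted page 4

Answer: 4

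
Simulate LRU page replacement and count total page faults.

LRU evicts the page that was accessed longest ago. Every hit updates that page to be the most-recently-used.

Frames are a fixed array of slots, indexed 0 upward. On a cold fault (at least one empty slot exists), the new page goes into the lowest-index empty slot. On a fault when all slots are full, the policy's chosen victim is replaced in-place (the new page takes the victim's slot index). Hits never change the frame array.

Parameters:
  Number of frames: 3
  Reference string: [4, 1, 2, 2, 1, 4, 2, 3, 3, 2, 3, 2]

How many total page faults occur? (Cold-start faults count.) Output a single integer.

Answer: 4

Derivation:
Step 0: ref 4 → FAULT, frames=[4,-,-]
Step 1: ref 1 → FAULT, frames=[4,1,-]
Step 2: ref 2 → FAULT, frames=[4,1,2]
Step 3: ref 2 → HIT, frames=[4,1,2]
Step 4: ref 1 → HIT, frames=[4,1,2]
Step 5: ref 4 → HIT, frames=[4,1,2]
Step 6: ref 2 → HIT, frames=[4,1,2]
Step 7: ref 3 → FAULT (evict 1), frames=[4,3,2]
Step 8: ref 3 → HIT, frames=[4,3,2]
Step 9: ref 2 → HIT, frames=[4,3,2]
Step 10: ref 3 → HIT, frames=[4,3,2]
Step 11: ref 2 → HIT, frames=[4,3,2]
Total faults: 4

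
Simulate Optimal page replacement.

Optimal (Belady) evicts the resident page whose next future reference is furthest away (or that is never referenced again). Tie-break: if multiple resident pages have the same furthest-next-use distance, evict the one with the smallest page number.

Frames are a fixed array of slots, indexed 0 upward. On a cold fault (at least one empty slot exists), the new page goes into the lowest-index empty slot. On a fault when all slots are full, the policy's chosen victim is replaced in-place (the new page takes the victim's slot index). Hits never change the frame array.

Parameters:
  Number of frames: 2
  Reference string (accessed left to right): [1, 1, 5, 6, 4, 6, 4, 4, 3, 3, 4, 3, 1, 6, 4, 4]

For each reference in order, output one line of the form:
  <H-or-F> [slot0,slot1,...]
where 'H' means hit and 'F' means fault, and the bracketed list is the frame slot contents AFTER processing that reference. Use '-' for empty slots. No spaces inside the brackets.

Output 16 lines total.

F [1,-]
H [1,-]
F [1,5]
F [1,6]
F [4,6]
H [4,6]
H [4,6]
H [4,6]
F [4,3]
H [4,3]
H [4,3]
H [4,3]
F [4,1]
F [4,6]
H [4,6]
H [4,6]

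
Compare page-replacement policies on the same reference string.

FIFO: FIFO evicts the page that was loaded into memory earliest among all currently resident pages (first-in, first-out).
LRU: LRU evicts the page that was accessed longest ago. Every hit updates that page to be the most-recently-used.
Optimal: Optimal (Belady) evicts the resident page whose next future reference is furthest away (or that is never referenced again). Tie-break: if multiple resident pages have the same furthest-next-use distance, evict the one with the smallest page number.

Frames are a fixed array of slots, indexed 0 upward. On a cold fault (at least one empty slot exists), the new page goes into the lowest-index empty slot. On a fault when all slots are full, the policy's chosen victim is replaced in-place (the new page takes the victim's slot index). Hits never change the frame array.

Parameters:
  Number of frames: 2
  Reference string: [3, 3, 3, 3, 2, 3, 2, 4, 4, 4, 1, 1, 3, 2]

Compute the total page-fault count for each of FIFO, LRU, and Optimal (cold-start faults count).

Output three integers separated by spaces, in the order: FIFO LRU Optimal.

--- FIFO ---
  step 0: ref 3 -> FAULT, frames=[3,-] (faults so far: 1)
  step 1: ref 3 -> HIT, frames=[3,-] (faults so far: 1)
  step 2: ref 3 -> HIT, frames=[3,-] (faults so far: 1)
  step 3: ref 3 -> HIT, frames=[3,-] (faults so far: 1)
  step 4: ref 2 -> FAULT, frames=[3,2] (faults so far: 2)
  step 5: ref 3 -> HIT, frames=[3,2] (faults so far: 2)
  step 6: ref 2 -> HIT, frames=[3,2] (faults so far: 2)
  step 7: ref 4 -> FAULT, evict 3, frames=[4,2] (faults so far: 3)
  step 8: ref 4 -> HIT, frames=[4,2] (faults so far: 3)
  step 9: ref 4 -> HIT, frames=[4,2] (faults so far: 3)
  step 10: ref 1 -> FAULT, evict 2, frames=[4,1] (faults so far: 4)
  step 11: ref 1 -> HIT, frames=[4,1] (faults so far: 4)
  step 12: ref 3 -> FAULT, evict 4, frames=[3,1] (faults so far: 5)
  step 13: ref 2 -> FAULT, evict 1, frames=[3,2] (faults so far: 6)
  FIFO total faults: 6
--- LRU ---
  step 0: ref 3 -> FAULT, frames=[3,-] (faults so far: 1)
  step 1: ref 3 -> HIT, frames=[3,-] (faults so far: 1)
  step 2: ref 3 -> HIT, frames=[3,-] (faults so far: 1)
  step 3: ref 3 -> HIT, frames=[3,-] (faults so far: 1)
  step 4: ref 2 -> FAULT, frames=[3,2] (faults so far: 2)
  step 5: ref 3 -> HIT, frames=[3,2] (faults so far: 2)
  step 6: ref 2 -> HIT, frames=[3,2] (faults so far: 2)
  step 7: ref 4 -> FAULT, evict 3, frames=[4,2] (faults so far: 3)
  step 8: ref 4 -> HIT, frames=[4,2] (faults so far: 3)
  step 9: ref 4 -> HIT, frames=[4,2] (faults so far: 3)
  step 10: ref 1 -> FAULT, evict 2, frames=[4,1] (faults so far: 4)
  step 11: ref 1 -> HIT, frames=[4,1] (faults so far: 4)
  step 12: ref 3 -> FAULT, evict 4, frames=[3,1] (faults so far: 5)
  step 13: ref 2 -> FAULT, evict 1, frames=[3,2] (faults so far: 6)
  LRU total faults: 6
--- Optimal ---
  step 0: ref 3 -> FAULT, frames=[3,-] (faults so far: 1)
  step 1: ref 3 -> HIT, frames=[3,-] (faults so far: 1)
  step 2: ref 3 -> HIT, frames=[3,-] (faults so far: 1)
  step 3: ref 3 -> HIT, frames=[3,-] (faults so far: 1)
  step 4: ref 2 -> FAULT, frames=[3,2] (faults so far: 2)
  step 5: ref 3 -> HIT, frames=[3,2] (faults so far: 2)
  step 6: ref 2 -> HIT, frames=[3,2] (faults so far: 2)
  step 7: ref 4 -> FAULT, evict 2, frames=[3,4] (faults so far: 3)
  step 8: ref 4 -> HIT, frames=[3,4] (faults so far: 3)
  step 9: ref 4 -> HIT, frames=[3,4] (faults so far: 3)
  step 10: ref 1 -> FAULT, evict 4, frames=[3,1] (faults so far: 4)
  step 11: ref 1 -> HIT, frames=[3,1] (faults so far: 4)
  step 12: ref 3 -> HIT, frames=[3,1] (faults so far: 4)
  step 13: ref 2 -> FAULT, evict 1, frames=[3,2] (faults so far: 5)
  Optimal total faults: 5

Answer: 6 6 5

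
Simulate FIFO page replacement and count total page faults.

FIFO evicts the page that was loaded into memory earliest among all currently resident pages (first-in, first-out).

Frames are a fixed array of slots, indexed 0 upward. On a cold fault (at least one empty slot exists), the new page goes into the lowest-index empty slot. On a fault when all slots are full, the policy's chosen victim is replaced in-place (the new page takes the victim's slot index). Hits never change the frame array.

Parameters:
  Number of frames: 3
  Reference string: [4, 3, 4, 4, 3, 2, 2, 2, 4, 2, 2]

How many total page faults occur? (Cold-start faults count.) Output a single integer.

Step 0: ref 4 → FAULT, frames=[4,-,-]
Step 1: ref 3 → FAULT, frames=[4,3,-]
Step 2: ref 4 → HIT, frames=[4,3,-]
Step 3: ref 4 → HIT, frames=[4,3,-]
Step 4: ref 3 → HIT, frames=[4,3,-]
Step 5: ref 2 → FAULT, frames=[4,3,2]
Step 6: ref 2 → HIT, frames=[4,3,2]
Step 7: ref 2 → HIT, frames=[4,3,2]
Step 8: ref 4 → HIT, frames=[4,3,2]
Step 9: ref 2 → HIT, frames=[4,3,2]
Step 10: ref 2 → HIT, frames=[4,3,2]
Total faults: 3

Answer: 3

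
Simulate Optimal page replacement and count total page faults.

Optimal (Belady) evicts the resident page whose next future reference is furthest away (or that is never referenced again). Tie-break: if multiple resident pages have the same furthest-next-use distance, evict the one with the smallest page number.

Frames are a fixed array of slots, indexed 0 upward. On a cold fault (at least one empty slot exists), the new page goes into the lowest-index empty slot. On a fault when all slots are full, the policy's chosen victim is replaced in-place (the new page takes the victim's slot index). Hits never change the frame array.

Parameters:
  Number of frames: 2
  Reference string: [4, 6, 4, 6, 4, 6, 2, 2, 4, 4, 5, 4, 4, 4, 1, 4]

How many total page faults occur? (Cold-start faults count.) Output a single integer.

Answer: 5

Derivation:
Step 0: ref 4 → FAULT, frames=[4,-]
Step 1: ref 6 → FAULT, frames=[4,6]
Step 2: ref 4 → HIT, frames=[4,6]
Step 3: ref 6 → HIT, frames=[4,6]
Step 4: ref 4 → HIT, frames=[4,6]
Step 5: ref 6 → HIT, frames=[4,6]
Step 6: ref 2 → FAULT (evict 6), frames=[4,2]
Step 7: ref 2 → HIT, frames=[4,2]
Step 8: ref 4 → HIT, frames=[4,2]
Step 9: ref 4 → HIT, frames=[4,2]
Step 10: ref 5 → FAULT (evict 2), frames=[4,5]
Step 11: ref 4 → HIT, frames=[4,5]
Step 12: ref 4 → HIT, frames=[4,5]
Step 13: ref 4 → HIT, frames=[4,5]
Step 14: ref 1 → FAULT (evict 5), frames=[4,1]
Step 15: ref 4 → HIT, frames=[4,1]
Total faults: 5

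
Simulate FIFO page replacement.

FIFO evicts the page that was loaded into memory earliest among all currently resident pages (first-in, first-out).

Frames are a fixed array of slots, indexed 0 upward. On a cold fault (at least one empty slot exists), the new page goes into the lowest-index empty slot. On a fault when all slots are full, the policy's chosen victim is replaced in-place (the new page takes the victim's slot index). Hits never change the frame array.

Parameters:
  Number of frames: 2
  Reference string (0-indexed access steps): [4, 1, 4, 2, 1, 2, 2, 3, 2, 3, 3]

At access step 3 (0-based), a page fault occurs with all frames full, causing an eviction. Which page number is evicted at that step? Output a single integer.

Step 0: ref 4 -> FAULT, frames=[4,-]
Step 1: ref 1 -> FAULT, frames=[4,1]
Step 2: ref 4 -> HIT, frames=[4,1]
Step 3: ref 2 -> FAULT, evict 4, frames=[2,1]
At step 3: evicted page 4

Answer: 4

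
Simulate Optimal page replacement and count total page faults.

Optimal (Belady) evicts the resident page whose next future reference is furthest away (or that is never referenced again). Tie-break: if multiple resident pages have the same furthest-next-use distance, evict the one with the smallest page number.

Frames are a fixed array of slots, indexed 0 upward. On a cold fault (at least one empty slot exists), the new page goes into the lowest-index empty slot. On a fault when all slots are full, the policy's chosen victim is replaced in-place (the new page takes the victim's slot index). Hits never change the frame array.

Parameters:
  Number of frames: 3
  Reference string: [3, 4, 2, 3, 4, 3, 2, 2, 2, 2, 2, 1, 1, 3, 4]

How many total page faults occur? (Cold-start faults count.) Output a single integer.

Answer: 4

Derivation:
Step 0: ref 3 → FAULT, frames=[3,-,-]
Step 1: ref 4 → FAULT, frames=[3,4,-]
Step 2: ref 2 → FAULT, frames=[3,4,2]
Step 3: ref 3 → HIT, frames=[3,4,2]
Step 4: ref 4 → HIT, frames=[3,4,2]
Step 5: ref 3 → HIT, frames=[3,4,2]
Step 6: ref 2 → HIT, frames=[3,4,2]
Step 7: ref 2 → HIT, frames=[3,4,2]
Step 8: ref 2 → HIT, frames=[3,4,2]
Step 9: ref 2 → HIT, frames=[3,4,2]
Step 10: ref 2 → HIT, frames=[3,4,2]
Step 11: ref 1 → FAULT (evict 2), frames=[3,4,1]
Step 12: ref 1 → HIT, frames=[3,4,1]
Step 13: ref 3 → HIT, frames=[3,4,1]
Step 14: ref 4 → HIT, frames=[3,4,1]
Total faults: 4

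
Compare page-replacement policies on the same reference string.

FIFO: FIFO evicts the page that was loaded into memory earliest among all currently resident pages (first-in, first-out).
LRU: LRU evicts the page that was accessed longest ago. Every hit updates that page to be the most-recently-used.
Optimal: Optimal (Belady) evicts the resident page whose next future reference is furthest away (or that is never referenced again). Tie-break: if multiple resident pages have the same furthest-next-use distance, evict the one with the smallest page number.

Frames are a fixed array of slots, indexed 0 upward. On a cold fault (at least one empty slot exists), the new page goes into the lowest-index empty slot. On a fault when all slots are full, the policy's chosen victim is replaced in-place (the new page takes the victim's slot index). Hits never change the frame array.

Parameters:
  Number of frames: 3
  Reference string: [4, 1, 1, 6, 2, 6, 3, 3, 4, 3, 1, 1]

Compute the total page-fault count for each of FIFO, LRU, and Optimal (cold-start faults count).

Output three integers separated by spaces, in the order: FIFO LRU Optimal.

Answer: 7 7 6

Derivation:
--- FIFO ---
  step 0: ref 4 -> FAULT, frames=[4,-,-] (faults so far: 1)
  step 1: ref 1 -> FAULT, frames=[4,1,-] (faults so far: 2)
  step 2: ref 1 -> HIT, frames=[4,1,-] (faults so far: 2)
  step 3: ref 6 -> FAULT, frames=[4,1,6] (faults so far: 3)
  step 4: ref 2 -> FAULT, evict 4, frames=[2,1,6] (faults so far: 4)
  step 5: ref 6 -> HIT, frames=[2,1,6] (faults so far: 4)
  step 6: ref 3 -> FAULT, evict 1, frames=[2,3,6] (faults so far: 5)
  step 7: ref 3 -> HIT, frames=[2,3,6] (faults so far: 5)
  step 8: ref 4 -> FAULT, evict 6, frames=[2,3,4] (faults so far: 6)
  step 9: ref 3 -> HIT, frames=[2,3,4] (faults so far: 6)
  step 10: ref 1 -> FAULT, evict 2, frames=[1,3,4] (faults so far: 7)
  step 11: ref 1 -> HIT, frames=[1,3,4] (faults so far: 7)
  FIFO total faults: 7
--- LRU ---
  step 0: ref 4 -> FAULT, frames=[4,-,-] (faults so far: 1)
  step 1: ref 1 -> FAULT, frames=[4,1,-] (faults so far: 2)
  step 2: ref 1 -> HIT, frames=[4,1,-] (faults so far: 2)
  step 3: ref 6 -> FAULT, frames=[4,1,6] (faults so far: 3)
  step 4: ref 2 -> FAULT, evict 4, frames=[2,1,6] (faults so far: 4)
  step 5: ref 6 -> HIT, frames=[2,1,6] (faults so far: 4)
  step 6: ref 3 -> FAULT, evict 1, frames=[2,3,6] (faults so far: 5)
  step 7: ref 3 -> HIT, frames=[2,3,6] (faults so far: 5)
  step 8: ref 4 -> FAULT, evict 2, frames=[4,3,6] (faults so far: 6)
  step 9: ref 3 -> HIT, frames=[4,3,6] (faults so far: 6)
  step 10: ref 1 -> FAULT, evict 6, frames=[4,3,1] (faults so far: 7)
  step 11: ref 1 -> HIT, frames=[4,3,1] (faults so far: 7)
  LRU total faults: 7
--- Optimal ---
  step 0: ref 4 -> FAULT, frames=[4,-,-] (faults so far: 1)
  step 1: ref 1 -> FAULT, frames=[4,1,-] (faults so far: 2)
  step 2: ref 1 -> HIT, frames=[4,1,-] (faults so far: 2)
  step 3: ref 6 -> FAULT, frames=[4,1,6] (faults so far: 3)
  step 4: ref 2 -> FAULT, evict 1, frames=[4,2,6] (faults so far: 4)
  step 5: ref 6 -> HIT, frames=[4,2,6] (faults so far: 4)
  step 6: ref 3 -> FAULT, evict 2, frames=[4,3,6] (faults so far: 5)
  step 7: ref 3 -> HIT, frames=[4,3,6] (faults so far: 5)
  step 8: ref 4 -> HIT, frames=[4,3,6] (faults so far: 5)
  step 9: ref 3 -> HIT, frames=[4,3,6] (faults so far: 5)
  step 10: ref 1 -> FAULT, evict 3, frames=[4,1,6] (faults so far: 6)
  step 11: ref 1 -> HIT, frames=[4,1,6] (faults so far: 6)
  Optimal total faults: 6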